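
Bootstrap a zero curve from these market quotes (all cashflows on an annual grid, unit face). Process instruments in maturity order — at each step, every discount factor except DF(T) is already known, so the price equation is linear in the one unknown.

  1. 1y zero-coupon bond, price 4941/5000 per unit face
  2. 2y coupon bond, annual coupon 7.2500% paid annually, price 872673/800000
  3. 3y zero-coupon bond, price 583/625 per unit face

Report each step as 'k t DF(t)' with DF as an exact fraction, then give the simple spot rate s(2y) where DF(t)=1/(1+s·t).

1 1 4941/5000
2 2 9503/10000
3 3 583/625
s(2y) = (1/(9503/10000) − 1)/(2) = 497/19006 ≈ 2.6150%

step 1 [1y] zero: DF = P = 4941/5000 ≈ 0.988200
step 2 [2y] bond c/1=29/400: DF=(872673/800000 − 29/400·(0.988200))/(1+29/400) = 9503/10000 ≈ 0.950300
step 3 [3y] zero: DF = P = 583/625 ≈ 0.932800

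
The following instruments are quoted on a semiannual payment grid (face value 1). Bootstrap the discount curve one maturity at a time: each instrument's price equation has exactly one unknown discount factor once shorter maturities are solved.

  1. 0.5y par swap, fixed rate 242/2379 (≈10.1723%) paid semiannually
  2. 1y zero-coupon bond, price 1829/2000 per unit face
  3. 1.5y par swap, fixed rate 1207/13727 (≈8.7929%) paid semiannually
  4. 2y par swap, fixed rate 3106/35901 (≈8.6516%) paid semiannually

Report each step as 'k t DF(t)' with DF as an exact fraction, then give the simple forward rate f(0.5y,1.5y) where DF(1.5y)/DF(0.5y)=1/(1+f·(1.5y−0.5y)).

1 1/2 2379/2500
2 1 1829/2000
3 3/2 8793/10000
4 2 8447/10000
f(0.5y,1.5y) = ((2379/2500)/(8793/10000) − 1)/(1) = 241/2931 ≈ 8.2224%

step 1 [0.5y] swap r/2=121/2379: DF=(1 − 121/2379·(0))/(1+121/2379) = 2379/2500 ≈ 0.951600
step 2 [1y] zero: DF = P = 1829/2000 ≈ 0.914500
step 3 [1.5y] swap r/2=1207/27454: DF=(1 − 1207/27454·(0.951600+0.914500))/(1+1207/27454) = 8793/10000 ≈ 0.879300
step 4 [2y] swap r/2=1553/35901: DF=(1 − 1553/35901·(0.951600+0.914500+0.879300))/(1+1553/35901) = 8447/10000 ≈ 0.844700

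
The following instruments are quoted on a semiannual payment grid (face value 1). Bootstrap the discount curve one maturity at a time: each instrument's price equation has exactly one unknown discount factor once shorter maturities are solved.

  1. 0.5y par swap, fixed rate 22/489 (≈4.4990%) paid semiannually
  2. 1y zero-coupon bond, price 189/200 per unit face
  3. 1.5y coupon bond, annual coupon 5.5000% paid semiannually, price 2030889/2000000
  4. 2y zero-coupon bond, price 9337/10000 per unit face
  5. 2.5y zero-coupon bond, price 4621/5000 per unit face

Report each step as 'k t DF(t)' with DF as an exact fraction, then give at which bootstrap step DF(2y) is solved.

step 1 [0.5y] swap r/2=11/489: DF=(1 − 11/489·(0))/(1+11/489) = 489/500 ≈ 0.978000
step 2 [1y] zero: DF = P = 189/200 ≈ 0.945000
step 3 [1.5y] bond c/2=11/400: DF=(2030889/2000000 − 11/400·(0.978000+0.945000))/(1+11/400) = 1171/1250 ≈ 0.936800
step 4 [2y] zero: DF = P = 9337/10000 ≈ 0.933700
step 5 [2.5y] zero: DF = P = 4621/5000 ≈ 0.924200

1 1/2 489/500
2 1 189/200
3 3/2 1171/1250
4 2 9337/10000
5 5/2 4621/5000
DF(2y) is solved at step 4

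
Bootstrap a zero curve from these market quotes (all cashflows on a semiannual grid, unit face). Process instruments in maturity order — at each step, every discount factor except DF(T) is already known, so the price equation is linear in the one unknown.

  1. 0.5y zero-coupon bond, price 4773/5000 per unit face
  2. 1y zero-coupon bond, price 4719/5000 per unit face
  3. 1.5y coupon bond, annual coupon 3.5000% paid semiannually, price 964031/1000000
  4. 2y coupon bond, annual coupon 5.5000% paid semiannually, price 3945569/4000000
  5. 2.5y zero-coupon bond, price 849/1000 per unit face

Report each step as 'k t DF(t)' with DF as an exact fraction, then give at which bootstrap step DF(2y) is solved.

step 1 [0.5y] zero: DF = P = 4773/5000 ≈ 0.954600
step 2 [1y] zero: DF = P = 4719/5000 ≈ 0.943800
step 3 [1.5y] bond c/2=7/400: DF=(964031/1000000 − 7/400·(0.954600+0.943800))/(1+7/400) = 2287/2500 ≈ 0.914800
step 4 [2y] bond c/2=11/400: DF=(3945569/4000000 − 11/400·(0.954600+0.943800+0.914800))/(1+11/400) = 8847/10000 ≈ 0.884700
step 5 [2.5y] zero: DF = P = 849/1000 ≈ 0.849000

1 1/2 4773/5000
2 1 4719/5000
3 3/2 2287/2500
4 2 8847/10000
5 5/2 849/1000
DF(2y) is solved at step 4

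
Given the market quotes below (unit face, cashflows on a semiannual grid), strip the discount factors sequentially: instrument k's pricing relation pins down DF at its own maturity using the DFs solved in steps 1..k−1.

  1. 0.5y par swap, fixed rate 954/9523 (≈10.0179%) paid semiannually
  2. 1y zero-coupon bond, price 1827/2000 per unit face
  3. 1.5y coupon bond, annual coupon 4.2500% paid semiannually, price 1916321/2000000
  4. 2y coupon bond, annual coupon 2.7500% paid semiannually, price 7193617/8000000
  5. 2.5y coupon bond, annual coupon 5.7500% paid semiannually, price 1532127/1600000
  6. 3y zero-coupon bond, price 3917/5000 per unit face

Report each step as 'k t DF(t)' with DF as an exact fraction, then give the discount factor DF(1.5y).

1 1/2 9523/10000
2 1 1827/2000
3 3/2 4497/5000
4 2 1699/2000
5 5/2 4149/5000
6 3 3917/5000
DF(1.5y) = 4497/5000 ≈ 0.899400

step 1 [0.5y] swap r/2=477/9523: DF=(1 − 477/9523·(0))/(1+477/9523) = 9523/10000 ≈ 0.952300
step 2 [1y] zero: DF = P = 1827/2000 ≈ 0.913500
step 3 [1.5y] bond c/2=17/800: DF=(1916321/2000000 − 17/800·(0.952300+0.913500))/(1+17/800) = 4497/5000 ≈ 0.899400
step 4 [2y] bond c/2=11/800: DF=(7193617/8000000 − 11/800·(0.952300+0.913500+0.899400))/(1+11/800) = 1699/2000 ≈ 0.849500
step 5 [2.5y] bond c/2=23/800: DF=(1532127/1600000 − 23/800·(0.952300+0.913500+0.899400+0.849500))/(1+23/800) = 4149/5000 ≈ 0.829800
step 6 [3y] zero: DF = P = 3917/5000 ≈ 0.783400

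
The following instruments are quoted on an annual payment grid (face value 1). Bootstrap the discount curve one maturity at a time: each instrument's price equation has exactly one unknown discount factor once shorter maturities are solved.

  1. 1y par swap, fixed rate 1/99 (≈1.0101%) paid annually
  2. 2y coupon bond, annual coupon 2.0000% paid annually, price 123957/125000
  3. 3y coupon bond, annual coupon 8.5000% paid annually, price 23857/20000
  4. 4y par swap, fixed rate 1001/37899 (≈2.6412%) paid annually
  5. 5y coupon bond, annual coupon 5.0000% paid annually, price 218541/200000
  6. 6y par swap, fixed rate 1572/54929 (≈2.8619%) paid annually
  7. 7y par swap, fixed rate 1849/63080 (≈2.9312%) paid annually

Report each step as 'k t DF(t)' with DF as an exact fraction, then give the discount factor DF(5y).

step 1 [1y] swap r/1=1/99: DF=(1 − 1/99·(0))/(1+1/99) = 99/100 ≈ 0.990000
step 2 [2y] bond c/1=1/50: DF=(123957/125000 − 1/50·(0.990000))/(1+1/50) = 1191/1250 ≈ 0.952800
step 3 [3y] bond c/1=17/200: DF=(23857/20000 − 17/200·(0.990000+0.952800))/(1+17/200) = 592/625 ≈ 0.947200
step 4 [4y] swap r/1=1001/37899: DF=(1 − 1001/37899·(0.990000+0.952800+0.947200))/(1+1001/37899) = 8999/10000 ≈ 0.899900
step 5 [5y] bond c/1=1/20: DF=(218541/200000 − 1/20·(0.990000+0.952800+0.947200+0.899900))/(1+1/20) = 4301/5000 ≈ 0.860200
step 6 [6y] swap r/1=1572/54929: DF=(1 − 1572/54929·(0.990000+0.952800+0.947200+0.899900+0.860200))/(1+1572/54929) = 2107/2500 ≈ 0.842800
step 7 [7y] swap r/1=1849/63080: DF=(1 − 1849/63080·(0.990000+0.952800+0.947200+0.899900+0.860200+0.842800))/(1+1849/63080) = 8151/10000 ≈ 0.815100

1 1 99/100
2 2 1191/1250
3 3 592/625
4 4 8999/10000
5 5 4301/5000
6 6 2107/2500
7 7 8151/10000
DF(5y) = 4301/5000 ≈ 0.860200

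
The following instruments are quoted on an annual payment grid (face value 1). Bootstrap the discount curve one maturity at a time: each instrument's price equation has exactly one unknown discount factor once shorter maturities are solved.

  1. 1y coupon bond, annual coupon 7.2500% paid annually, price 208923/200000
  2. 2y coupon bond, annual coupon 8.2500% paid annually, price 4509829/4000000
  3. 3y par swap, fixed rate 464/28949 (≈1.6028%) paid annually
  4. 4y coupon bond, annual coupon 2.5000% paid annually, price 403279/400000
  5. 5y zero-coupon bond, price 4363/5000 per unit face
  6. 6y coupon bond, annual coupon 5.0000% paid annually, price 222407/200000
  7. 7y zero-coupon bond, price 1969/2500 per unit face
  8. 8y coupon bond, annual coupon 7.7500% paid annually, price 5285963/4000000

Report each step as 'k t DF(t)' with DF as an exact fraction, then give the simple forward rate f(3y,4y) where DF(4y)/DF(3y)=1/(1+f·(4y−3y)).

1 1 487/500
2 2 9673/10000
3 3 596/625
4 4 913/1000
5 5 4363/5000
6 6 4181/5000
7 7 1969/2500
8 8 773/1000
f(3y,4y) = ((596/625)/(913/1000) − 1)/(1) = 203/4565 ≈ 4.4469%

step 1 [1y] bond c/1=29/400: DF=(208923/200000 − 29/400·(0))/(1+29/400) = 487/500 ≈ 0.974000
step 2 [2y] bond c/1=33/400: DF=(4509829/4000000 − 33/400·(0.974000))/(1+33/400) = 9673/10000 ≈ 0.967300
step 3 [3y] swap r/1=464/28949: DF=(1 − 464/28949·(0.974000+0.967300))/(1+464/28949) = 596/625 ≈ 0.953600
step 4 [4y] bond c/1=1/40: DF=(403279/400000 − 1/40·(0.974000+0.967300+0.953600))/(1+1/40) = 913/1000 ≈ 0.913000
step 5 [5y] zero: DF = P = 4363/5000 ≈ 0.872600
step 6 [6y] bond c/1=1/20: DF=(222407/200000 − 1/20·(0.974000+0.967300+0.953600+0.913000+0.872600))/(1+1/20) = 4181/5000 ≈ 0.836200
step 7 [7y] zero: DF = P = 1969/2500 ≈ 0.787600
step 8 [8y] bond c/1=31/400: DF=(5285963/4000000 − 31/400·(0.974000+0.967300+0.953600+0.913000+0.872600+0.836200+0.787600))/(1+31/400) = 773/1000 ≈ 0.773000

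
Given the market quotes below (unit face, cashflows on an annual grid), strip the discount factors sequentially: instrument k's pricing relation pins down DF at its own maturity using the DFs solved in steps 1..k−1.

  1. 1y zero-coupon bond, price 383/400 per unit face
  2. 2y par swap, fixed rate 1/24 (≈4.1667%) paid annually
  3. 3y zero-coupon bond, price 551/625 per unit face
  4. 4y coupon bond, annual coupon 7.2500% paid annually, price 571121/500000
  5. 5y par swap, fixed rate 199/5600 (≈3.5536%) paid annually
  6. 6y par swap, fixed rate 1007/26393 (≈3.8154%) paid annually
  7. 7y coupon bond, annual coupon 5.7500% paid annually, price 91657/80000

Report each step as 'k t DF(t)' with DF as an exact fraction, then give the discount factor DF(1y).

1 1 383/400
2 2 9217/10000
3 3 551/625
4 4 549/625
5 5 1051/1250
6 6 3993/5000
7 7 1991/2500
DF(1y) = 383/400 ≈ 0.957500

step 1 [1y] zero: DF = P = 383/400 ≈ 0.957500
step 2 [2y] swap r/1=1/24: DF=(1 − 1/24·(0.957500))/(1+1/24) = 9217/10000 ≈ 0.921700
step 3 [3y] zero: DF = P = 551/625 ≈ 0.881600
step 4 [4y] bond c/1=29/400: DF=(571121/500000 − 29/400·(0.957500+0.921700+0.881600))/(1+29/400) = 549/625 ≈ 0.878400
step 5 [5y] swap r/1=199/5600: DF=(1 − 199/5600·(0.957500+0.921700+0.881600+0.878400))/(1+199/5600) = 1051/1250 ≈ 0.840800
step 6 [6y] swap r/1=1007/26393: DF=(1 − 1007/26393·(0.957500+0.921700+0.881600+0.878400+0.840800))/(1+1007/26393) = 3993/5000 ≈ 0.798600
step 7 [7y] bond c/1=23/400: DF=(91657/80000 − 23/400·(0.957500+0.921700+0.881600+0.878400+0.840800+0.798600))/(1+23/400) = 1991/2500 ≈ 0.796400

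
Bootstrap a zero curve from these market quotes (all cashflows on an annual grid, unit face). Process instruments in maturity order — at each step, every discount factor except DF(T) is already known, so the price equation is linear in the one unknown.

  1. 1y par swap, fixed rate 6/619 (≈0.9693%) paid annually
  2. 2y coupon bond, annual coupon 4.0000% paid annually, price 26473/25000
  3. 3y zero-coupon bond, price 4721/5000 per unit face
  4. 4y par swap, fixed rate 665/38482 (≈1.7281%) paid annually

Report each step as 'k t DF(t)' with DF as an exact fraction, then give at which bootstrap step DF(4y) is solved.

1 1 619/625
2 2 9801/10000
3 3 4721/5000
4 4 1867/2000
DF(4y) is solved at step 4

step 1 [1y] swap r/1=6/619: DF=(1 − 6/619·(0))/(1+6/619) = 619/625 ≈ 0.990400
step 2 [2y] bond c/1=1/25: DF=(26473/25000 − 1/25·(0.990400))/(1+1/25) = 9801/10000 ≈ 0.980100
step 3 [3y] zero: DF = P = 4721/5000 ≈ 0.944200
step 4 [4y] swap r/1=665/38482: DF=(1 − 665/38482·(0.990400+0.980100+0.944200))/(1+665/38482) = 1867/2000 ≈ 0.933500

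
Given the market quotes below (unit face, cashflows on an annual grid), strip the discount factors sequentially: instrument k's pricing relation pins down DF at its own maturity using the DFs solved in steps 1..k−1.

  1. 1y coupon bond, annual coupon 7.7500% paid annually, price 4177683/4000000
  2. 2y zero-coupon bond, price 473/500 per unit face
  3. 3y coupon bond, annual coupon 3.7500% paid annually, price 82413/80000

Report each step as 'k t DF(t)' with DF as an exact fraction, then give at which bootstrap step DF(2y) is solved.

step 1 [1y] bond c/1=31/400: DF=(4177683/4000000 − 31/400·(0))/(1+31/400) = 9693/10000 ≈ 0.969300
step 2 [2y] zero: DF = P = 473/500 ≈ 0.946000
step 3 [3y] bond c/1=3/80: DF=(82413/80000 − 3/80·(0.969300+0.946000))/(1+3/80) = 9237/10000 ≈ 0.923700

1 1 9693/10000
2 2 473/500
3 3 9237/10000
DF(2y) is solved at step 2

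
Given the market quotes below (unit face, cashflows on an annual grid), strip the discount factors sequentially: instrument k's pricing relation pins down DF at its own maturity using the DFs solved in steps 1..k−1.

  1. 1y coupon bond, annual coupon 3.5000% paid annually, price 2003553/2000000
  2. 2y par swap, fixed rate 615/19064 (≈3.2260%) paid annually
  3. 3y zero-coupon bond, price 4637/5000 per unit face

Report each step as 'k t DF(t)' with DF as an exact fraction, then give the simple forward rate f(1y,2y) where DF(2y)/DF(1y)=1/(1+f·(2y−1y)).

1 1 9679/10000
2 2 1877/2000
3 3 4637/5000
f(1y,2y) = ((9679/10000)/(1877/2000) − 1)/(1) = 294/9385 ≈ 3.1327%

step 1 [1y] bond c/1=7/200: DF=(2003553/2000000 − 7/200·(0))/(1+7/200) = 9679/10000 ≈ 0.967900
step 2 [2y] swap r/1=615/19064: DF=(1 − 615/19064·(0.967900))/(1+615/19064) = 1877/2000 ≈ 0.938500
step 3 [3y] zero: DF = P = 4637/5000 ≈ 0.927400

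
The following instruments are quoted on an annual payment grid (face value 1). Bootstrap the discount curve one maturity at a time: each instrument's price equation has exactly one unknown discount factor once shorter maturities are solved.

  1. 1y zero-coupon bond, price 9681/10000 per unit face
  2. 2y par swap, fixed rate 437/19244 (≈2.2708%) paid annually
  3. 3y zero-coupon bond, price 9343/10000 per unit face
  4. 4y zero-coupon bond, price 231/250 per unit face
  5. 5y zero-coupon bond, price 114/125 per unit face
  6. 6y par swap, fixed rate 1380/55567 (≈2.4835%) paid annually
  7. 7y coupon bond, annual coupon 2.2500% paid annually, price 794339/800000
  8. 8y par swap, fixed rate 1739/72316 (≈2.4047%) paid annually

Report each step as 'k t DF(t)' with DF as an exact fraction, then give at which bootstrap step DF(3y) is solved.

1 1 9681/10000
2 2 9563/10000
3 3 9343/10000
4 4 231/250
5 5 114/125
6 6 431/500
7 7 1061/1250
8 8 8261/10000
DF(3y) is solved at step 3

step 1 [1y] zero: DF = P = 9681/10000 ≈ 0.968100
step 2 [2y] swap r/1=437/19244: DF=(1 − 437/19244·(0.968100))/(1+437/19244) = 9563/10000 ≈ 0.956300
step 3 [3y] zero: DF = P = 9343/10000 ≈ 0.934300
step 4 [4y] zero: DF = P = 231/250 ≈ 0.924000
step 5 [5y] zero: DF = P = 114/125 ≈ 0.912000
step 6 [6y] swap r/1=1380/55567: DF=(1 − 1380/55567·(0.968100+0.956300+0.934300+0.924000+0.912000))/(1+1380/55567) = 431/500 ≈ 0.862000
step 7 [7y] bond c/1=9/400: DF=(794339/800000 − 9/400·(0.968100+0.956300+0.934300+0.924000+0.912000+0.862000))/(1+9/400) = 1061/1250 ≈ 0.848800
step 8 [8y] swap r/1=1739/72316: DF=(1 − 1739/72316·(0.968100+0.956300+0.934300+0.924000+0.912000+0.862000+0.848800))/(1+1739/72316) = 8261/10000 ≈ 0.826100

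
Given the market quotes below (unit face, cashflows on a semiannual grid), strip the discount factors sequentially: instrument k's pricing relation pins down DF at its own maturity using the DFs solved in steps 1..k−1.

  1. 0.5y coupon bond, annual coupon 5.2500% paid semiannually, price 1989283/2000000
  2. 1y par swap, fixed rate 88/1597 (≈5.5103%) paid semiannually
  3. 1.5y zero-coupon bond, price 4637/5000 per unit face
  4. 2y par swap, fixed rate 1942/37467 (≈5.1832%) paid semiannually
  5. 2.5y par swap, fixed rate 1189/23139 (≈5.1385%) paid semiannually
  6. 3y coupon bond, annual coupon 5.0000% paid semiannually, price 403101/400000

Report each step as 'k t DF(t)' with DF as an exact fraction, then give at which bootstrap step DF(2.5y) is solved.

step 1 [0.5y] bond c/2=21/800: DF=(1989283/2000000 − 21/800·(0))/(1+21/800) = 2423/2500 ≈ 0.969200
step 2 [1y] swap r/2=44/1597: DF=(1 − 44/1597·(0.969200))/(1+44/1597) = 592/625 ≈ 0.947200
step 3 [1.5y] zero: DF = P = 4637/5000 ≈ 0.927400
step 4 [2y] swap r/2=971/37467: DF=(1 − 971/37467·(0.969200+0.947200+0.927400))/(1+971/37467) = 9029/10000 ≈ 0.902900
step 5 [2.5y] swap r/2=1189/46278: DF=(1 − 1189/46278·(0.969200+0.947200+0.927400+0.902900))/(1+1189/46278) = 8811/10000 ≈ 0.881100
step 6 [3y] bond c/2=1/40: DF=(403101/400000 − 1/40·(0.969200+0.947200+0.927400+0.902900+0.881100))/(1+1/40) = 8703/10000 ≈ 0.870300

1 1/2 2423/2500
2 1 592/625
3 3/2 4637/5000
4 2 9029/10000
5 5/2 8811/10000
6 3 8703/10000
DF(2.5y) is solved at step 5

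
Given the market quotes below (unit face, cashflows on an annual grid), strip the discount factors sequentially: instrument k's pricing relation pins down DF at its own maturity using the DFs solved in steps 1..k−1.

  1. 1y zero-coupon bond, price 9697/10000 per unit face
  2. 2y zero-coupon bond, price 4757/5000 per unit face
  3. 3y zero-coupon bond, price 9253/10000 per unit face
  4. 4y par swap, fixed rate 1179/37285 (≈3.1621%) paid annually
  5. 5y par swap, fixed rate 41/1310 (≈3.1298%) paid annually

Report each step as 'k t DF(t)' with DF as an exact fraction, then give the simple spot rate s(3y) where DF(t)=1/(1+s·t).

1 1 9697/10000
2 2 4757/5000
3 3 9253/10000
4 4 8821/10000
5 5 1713/2000
s(3y) = (1/(9253/10000) − 1)/(3) = 249/9253 ≈ 2.6910%

step 1 [1y] zero: DF = P = 9697/10000 ≈ 0.969700
step 2 [2y] zero: DF = P = 4757/5000 ≈ 0.951400
step 3 [3y] zero: DF = P = 9253/10000 ≈ 0.925300
step 4 [4y] swap r/1=1179/37285: DF=(1 − 1179/37285·(0.969700+0.951400+0.925300))/(1+1179/37285) = 8821/10000 ≈ 0.882100
step 5 [5y] swap r/1=41/1310: DF=(1 − 41/1310·(0.969700+0.951400+0.925300+0.882100))/(1+41/1310) = 1713/2000 ≈ 0.856500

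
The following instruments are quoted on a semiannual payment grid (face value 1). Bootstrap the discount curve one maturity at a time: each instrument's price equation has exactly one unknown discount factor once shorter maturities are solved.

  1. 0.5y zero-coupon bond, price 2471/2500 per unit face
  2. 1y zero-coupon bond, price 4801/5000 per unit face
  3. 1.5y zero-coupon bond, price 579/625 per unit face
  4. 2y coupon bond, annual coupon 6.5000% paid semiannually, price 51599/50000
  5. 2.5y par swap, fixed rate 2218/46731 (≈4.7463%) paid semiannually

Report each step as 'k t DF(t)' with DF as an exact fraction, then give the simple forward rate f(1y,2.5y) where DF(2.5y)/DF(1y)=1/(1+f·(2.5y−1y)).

1 1/2 2471/2500
2 1 4801/5000
3 3/2 579/625
4 2 909/1000
5 5/2 8891/10000
f(1y,2.5y) = ((4801/5000)/(8891/10000) − 1)/(3/2) = 474/8891 ≈ 5.3312%

step 1 [0.5y] zero: DF = P = 2471/2500 ≈ 0.988400
step 2 [1y] zero: DF = P = 4801/5000 ≈ 0.960200
step 3 [1.5y] zero: DF = P = 579/625 ≈ 0.926400
step 4 [2y] bond c/2=13/400: DF=(51599/50000 − 13/400·(0.988400+0.960200+0.926400))/(1+13/400) = 909/1000 ≈ 0.909000
step 5 [2.5y] swap r/2=1109/46731: DF=(1 − 1109/46731·(0.988400+0.960200+0.926400+0.909000))/(1+1109/46731) = 8891/10000 ≈ 0.889100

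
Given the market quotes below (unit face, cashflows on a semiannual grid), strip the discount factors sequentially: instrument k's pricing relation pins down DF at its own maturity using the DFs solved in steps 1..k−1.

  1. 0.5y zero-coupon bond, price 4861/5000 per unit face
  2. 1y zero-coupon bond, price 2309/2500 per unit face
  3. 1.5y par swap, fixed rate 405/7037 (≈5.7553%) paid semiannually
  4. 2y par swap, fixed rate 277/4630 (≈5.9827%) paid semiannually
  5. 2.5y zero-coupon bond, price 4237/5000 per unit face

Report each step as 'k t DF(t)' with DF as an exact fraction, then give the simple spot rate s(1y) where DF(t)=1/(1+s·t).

step 1 [0.5y] zero: DF = P = 4861/5000 ≈ 0.972200
step 2 [1y] zero: DF = P = 2309/2500 ≈ 0.923600
step 3 [1.5y] swap r/2=405/14074: DF=(1 − 405/14074·(0.972200+0.923600))/(1+405/14074) = 919/1000 ≈ 0.919000
step 4 [2y] swap r/2=277/9260: DF=(1 − 277/9260·(0.972200+0.923600+0.919000))/(1+277/9260) = 2223/2500 ≈ 0.889200
step 5 [2.5y] zero: DF = P = 4237/5000 ≈ 0.847400

1 1/2 4861/5000
2 1 2309/2500
3 3/2 919/1000
4 2 2223/2500
5 5/2 4237/5000
s(1y) = (1/(2309/2500) − 1)/(1) = 191/2309 ≈ 8.2720%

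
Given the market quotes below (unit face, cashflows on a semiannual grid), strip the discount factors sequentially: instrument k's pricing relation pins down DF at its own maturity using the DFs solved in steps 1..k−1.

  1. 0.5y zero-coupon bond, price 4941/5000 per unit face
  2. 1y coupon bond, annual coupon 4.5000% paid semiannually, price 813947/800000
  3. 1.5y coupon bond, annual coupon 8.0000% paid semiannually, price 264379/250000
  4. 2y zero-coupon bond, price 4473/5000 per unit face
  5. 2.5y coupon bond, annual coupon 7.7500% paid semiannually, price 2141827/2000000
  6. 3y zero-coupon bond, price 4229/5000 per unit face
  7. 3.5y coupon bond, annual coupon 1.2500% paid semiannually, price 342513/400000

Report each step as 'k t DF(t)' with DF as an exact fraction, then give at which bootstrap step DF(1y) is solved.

1 1/2 4941/5000
2 1 9733/10000
3 3/2 4707/5000
4 2 4473/5000
5 5/2 8893/10000
6 3 4229/5000
7 7/2 4083/5000
DF(1y) is solved at step 2

step 1 [0.5y] zero: DF = P = 4941/5000 ≈ 0.988200
step 2 [1y] bond c/2=9/400: DF=(813947/800000 − 9/400·(0.988200))/(1+9/400) = 9733/10000 ≈ 0.973300
step 3 [1.5y] bond c/2=1/25: DF=(264379/250000 − 1/25·(0.988200+0.973300))/(1+1/25) = 4707/5000 ≈ 0.941400
step 4 [2y] zero: DF = P = 4473/5000 ≈ 0.894600
step 5 [2.5y] bond c/2=31/800: DF=(2141827/2000000 − 31/800·(0.988200+0.973300+0.941400+0.894600))/(1+31/800) = 8893/10000 ≈ 0.889300
step 6 [3y] zero: DF = P = 4229/5000 ≈ 0.845800
step 7 [3.5y] bond c/2=1/160: DF=(342513/400000 − 1/160·(0.988200+0.973300+0.941400+0.894600+0.889300+0.845800))/(1+1/160) = 4083/5000 ≈ 0.816600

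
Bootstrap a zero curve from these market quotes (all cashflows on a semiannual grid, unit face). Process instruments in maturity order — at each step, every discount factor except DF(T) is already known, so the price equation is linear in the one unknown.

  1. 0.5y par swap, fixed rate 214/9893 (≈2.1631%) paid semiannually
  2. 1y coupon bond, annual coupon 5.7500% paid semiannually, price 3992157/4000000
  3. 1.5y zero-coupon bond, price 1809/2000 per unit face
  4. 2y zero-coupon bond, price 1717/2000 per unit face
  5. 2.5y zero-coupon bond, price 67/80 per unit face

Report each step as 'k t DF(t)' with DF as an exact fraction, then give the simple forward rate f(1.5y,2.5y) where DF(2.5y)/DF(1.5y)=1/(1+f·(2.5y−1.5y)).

step 1 [0.5y] swap r/2=107/9893: DF=(1 − 107/9893·(0))/(1+107/9893) = 9893/10000 ≈ 0.989300
step 2 [1y] bond c/2=23/800: DF=(3992157/4000000 − 23/800·(0.989300))/(1+23/800) = 377/400 ≈ 0.942500
step 3 [1.5y] zero: DF = P = 1809/2000 ≈ 0.904500
step 4 [2y] zero: DF = P = 1717/2000 ≈ 0.858500
step 5 [2.5y] zero: DF = P = 67/80 ≈ 0.837500

1 1/2 9893/10000
2 1 377/400
3 3/2 1809/2000
4 2 1717/2000
5 5/2 67/80
f(1.5y,2.5y) = ((1809/2000)/(67/80) − 1)/(1) = 2/25 ≈ 8.0000%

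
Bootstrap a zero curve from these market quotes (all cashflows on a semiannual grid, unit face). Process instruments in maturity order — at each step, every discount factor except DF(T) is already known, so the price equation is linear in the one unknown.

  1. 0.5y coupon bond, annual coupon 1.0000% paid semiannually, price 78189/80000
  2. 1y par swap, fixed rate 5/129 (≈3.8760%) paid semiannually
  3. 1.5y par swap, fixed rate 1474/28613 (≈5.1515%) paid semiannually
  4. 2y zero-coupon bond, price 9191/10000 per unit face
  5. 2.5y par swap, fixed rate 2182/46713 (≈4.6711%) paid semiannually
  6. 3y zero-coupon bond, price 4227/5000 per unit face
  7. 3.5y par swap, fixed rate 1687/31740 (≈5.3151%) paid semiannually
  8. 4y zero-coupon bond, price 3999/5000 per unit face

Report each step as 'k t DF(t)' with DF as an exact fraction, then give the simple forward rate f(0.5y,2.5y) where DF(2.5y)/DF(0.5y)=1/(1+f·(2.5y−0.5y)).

step 1 [0.5y] bond c/2=1/200: DF=(78189/80000 − 1/200·(0))/(1+1/200) = 389/400 ≈ 0.972500
step 2 [1y] swap r/2=5/258: DF=(1 − 5/258·(0.972500))/(1+5/258) = 77/80 ≈ 0.962500
step 3 [1.5y] swap r/2=737/28613: DF=(1 − 737/28613·(0.972500+0.962500))/(1+737/28613) = 9263/10000 ≈ 0.926300
step 4 [2y] zero: DF = P = 9191/10000 ≈ 0.919100
step 5 [2.5y] swap r/2=1091/46713: DF=(1 − 1091/46713·(0.972500+0.962500+0.926300+0.919100))/(1+1091/46713) = 8909/10000 ≈ 0.890900
step 6 [3y] zero: DF = P = 4227/5000 ≈ 0.845400
step 7 [3.5y] swap r/2=1687/63480: DF=(1 − 1687/63480·(0.972500+0.962500+0.926300+0.919100+0.890900+0.845400))/(1+1687/63480) = 8313/10000 ≈ 0.831300
step 8 [4y] zero: DF = P = 3999/5000 ≈ 0.799800

1 1/2 389/400
2 1 77/80
3 3/2 9263/10000
4 2 9191/10000
5 5/2 8909/10000
6 3 4227/5000
7 7/2 8313/10000
8 4 3999/5000
f(0.5y,2.5y) = ((389/400)/(8909/10000) − 1)/(2) = 408/8909 ≈ 4.5796%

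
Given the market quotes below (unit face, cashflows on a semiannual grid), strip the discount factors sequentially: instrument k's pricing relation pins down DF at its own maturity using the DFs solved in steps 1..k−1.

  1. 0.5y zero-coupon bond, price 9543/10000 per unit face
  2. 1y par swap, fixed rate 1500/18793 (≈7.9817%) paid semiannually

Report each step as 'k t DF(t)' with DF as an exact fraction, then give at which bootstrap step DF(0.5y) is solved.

step 1 [0.5y] zero: DF = P = 9543/10000 ≈ 0.954300
step 2 [1y] swap r/2=750/18793: DF=(1 − 750/18793·(0.954300))/(1+750/18793) = 37/40 ≈ 0.925000

1 1/2 9543/10000
2 1 37/40
DF(0.5y) is solved at step 1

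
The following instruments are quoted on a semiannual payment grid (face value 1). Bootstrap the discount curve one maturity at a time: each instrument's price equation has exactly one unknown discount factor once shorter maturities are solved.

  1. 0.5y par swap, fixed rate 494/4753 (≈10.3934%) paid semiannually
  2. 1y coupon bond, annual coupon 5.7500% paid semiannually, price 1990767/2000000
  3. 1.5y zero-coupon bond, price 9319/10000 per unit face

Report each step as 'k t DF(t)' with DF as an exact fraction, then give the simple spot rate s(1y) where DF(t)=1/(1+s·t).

1 1/2 4753/5000
2 1 941/1000
3 3/2 9319/10000
s(1y) = (1/(941/1000) − 1)/(1) = 59/941 ≈ 6.2699%

step 1 [0.5y] swap r/2=247/4753: DF=(1 − 247/4753·(0))/(1+247/4753) = 4753/5000 ≈ 0.950600
step 2 [1y] bond c/2=23/800: DF=(1990767/2000000 − 23/800·(0.950600))/(1+23/800) = 941/1000 ≈ 0.941000
step 3 [1.5y] zero: DF = P = 9319/10000 ≈ 0.931900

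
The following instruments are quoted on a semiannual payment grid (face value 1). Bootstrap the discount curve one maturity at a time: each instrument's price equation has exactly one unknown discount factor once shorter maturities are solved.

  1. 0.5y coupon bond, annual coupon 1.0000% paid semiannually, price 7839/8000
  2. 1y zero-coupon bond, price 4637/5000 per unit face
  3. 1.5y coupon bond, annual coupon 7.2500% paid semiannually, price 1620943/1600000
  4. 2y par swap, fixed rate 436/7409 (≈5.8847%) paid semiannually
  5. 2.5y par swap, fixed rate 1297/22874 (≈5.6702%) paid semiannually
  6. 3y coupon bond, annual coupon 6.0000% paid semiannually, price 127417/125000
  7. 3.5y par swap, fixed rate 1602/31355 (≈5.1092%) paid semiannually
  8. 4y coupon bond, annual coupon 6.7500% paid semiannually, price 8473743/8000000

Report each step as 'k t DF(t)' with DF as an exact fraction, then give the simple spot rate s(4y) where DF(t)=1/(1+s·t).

1 1/2 39/40
2 1 4637/5000
3 3/2 9111/10000
4 2 891/1000
5 5/2 8703/10000
6 3 2141/2500
7 7/2 4199/5000
8 4 8199/10000
s(4y) = (1/(8199/10000) − 1)/(4) = 1801/32796 ≈ 5.4915%

step 1 [0.5y] bond c/2=1/200: DF=(7839/8000 − 1/200·(0))/(1+1/200) = 39/40 ≈ 0.975000
step 2 [1y] zero: DF = P = 4637/5000 ≈ 0.927400
step 3 [1.5y] bond c/2=29/800: DF=(1620943/1600000 − 29/800·(0.975000+0.927400))/(1+29/800) = 9111/10000 ≈ 0.911100
step 4 [2y] swap r/2=218/7409: DF=(1 − 218/7409·(0.975000+0.927400+0.911100))/(1+218/7409) = 891/1000 ≈ 0.891000
step 5 [2.5y] swap r/2=1297/45748: DF=(1 − 1297/45748·(0.975000+0.927400+0.911100+0.891000))/(1+1297/45748) = 8703/10000 ≈ 0.870300
step 6 [3y] bond c/2=3/100: DF=(127417/125000 − 3/100·(0.975000+0.927400+0.911100+0.891000+0.870300))/(1+3/100) = 2141/2500 ≈ 0.856400
step 7 [3.5y] swap r/2=801/31355: DF=(1 − 801/31355·(0.975000+0.927400+0.911100+0.891000+0.870300+0.856400))/(1+801/31355) = 4199/5000 ≈ 0.839800
step 8 [4y] bond c/2=27/800: DF=(8473743/8000000 − 27/800·(0.975000+0.927400+0.911100+0.891000+0.870300+0.856400+0.839800))/(1+27/800) = 8199/10000 ≈ 0.819900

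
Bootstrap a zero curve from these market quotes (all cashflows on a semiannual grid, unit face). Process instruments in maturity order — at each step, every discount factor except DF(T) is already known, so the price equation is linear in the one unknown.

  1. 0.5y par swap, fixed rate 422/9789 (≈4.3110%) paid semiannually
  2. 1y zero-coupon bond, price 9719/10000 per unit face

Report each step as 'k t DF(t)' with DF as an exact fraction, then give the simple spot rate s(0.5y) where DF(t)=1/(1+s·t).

step 1 [0.5y] swap r/2=211/9789: DF=(1 − 211/9789·(0))/(1+211/9789) = 9789/10000 ≈ 0.978900
step 2 [1y] zero: DF = P = 9719/10000 ≈ 0.971900

1 1/2 9789/10000
2 1 9719/10000
s(0.5y) = (1/(9789/10000) − 1)/(1/2) = 422/9789 ≈ 4.3110%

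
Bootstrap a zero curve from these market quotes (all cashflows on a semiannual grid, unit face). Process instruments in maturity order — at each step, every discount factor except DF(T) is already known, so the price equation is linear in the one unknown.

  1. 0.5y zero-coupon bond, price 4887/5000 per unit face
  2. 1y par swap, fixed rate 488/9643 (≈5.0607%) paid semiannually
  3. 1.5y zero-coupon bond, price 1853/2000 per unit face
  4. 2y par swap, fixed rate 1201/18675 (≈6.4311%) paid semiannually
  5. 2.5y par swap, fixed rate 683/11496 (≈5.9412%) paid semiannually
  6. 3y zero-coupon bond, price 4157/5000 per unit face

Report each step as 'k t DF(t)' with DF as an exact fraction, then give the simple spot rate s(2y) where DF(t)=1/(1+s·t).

1 1/2 4887/5000
2 1 1189/1250
3 3/2 1853/2000
4 2 8799/10000
5 5/2 4317/5000
6 3 4157/5000
s(2y) = (1/(8799/10000) − 1)/(2) = 1201/17598 ≈ 6.8246%

step 1 [0.5y] zero: DF = P = 4887/5000 ≈ 0.977400
step 2 [1y] swap r/2=244/9643: DF=(1 − 244/9643·(0.977400))/(1+244/9643) = 1189/1250 ≈ 0.951200
step 3 [1.5y] zero: DF = P = 1853/2000 ≈ 0.926500
step 4 [2y] swap r/2=1201/37350: DF=(1 − 1201/37350·(0.977400+0.951200+0.926500))/(1+1201/37350) = 8799/10000 ≈ 0.879900
step 5 [2.5y] swap r/2=683/22992: DF=(1 − 683/22992·(0.977400+0.951200+0.926500+0.879900))/(1+683/22992) = 4317/5000 ≈ 0.863400
step 6 [3y] zero: DF = P = 4157/5000 ≈ 0.831400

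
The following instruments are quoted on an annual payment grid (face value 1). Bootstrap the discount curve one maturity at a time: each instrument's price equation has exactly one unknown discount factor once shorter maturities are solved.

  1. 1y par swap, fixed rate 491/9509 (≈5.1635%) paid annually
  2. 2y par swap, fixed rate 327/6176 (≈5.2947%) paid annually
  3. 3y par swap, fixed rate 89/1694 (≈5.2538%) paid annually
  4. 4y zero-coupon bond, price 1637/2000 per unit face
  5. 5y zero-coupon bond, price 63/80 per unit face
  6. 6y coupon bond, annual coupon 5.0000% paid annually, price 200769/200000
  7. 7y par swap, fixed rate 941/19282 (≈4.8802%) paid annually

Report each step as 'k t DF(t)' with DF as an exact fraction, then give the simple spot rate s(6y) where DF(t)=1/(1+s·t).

step 1 [1y] swap r/1=491/9509: DF=(1 − 491/9509·(0))/(1+491/9509) = 9509/10000 ≈ 0.950900
step 2 [2y] swap r/1=327/6176: DF=(1 − 327/6176·(0.950900))/(1+327/6176) = 9019/10000 ≈ 0.901900
step 3 [3y] swap r/1=89/1694: DF=(1 − 89/1694·(0.950900+0.901900))/(1+89/1694) = 536/625 ≈ 0.857600
step 4 [4y] zero: DF = P = 1637/2000 ≈ 0.818500
step 5 [5y] zero: DF = P = 63/80 ≈ 0.787500
step 6 [6y] bond c/1=1/20: DF=(200769/200000 − 1/20·(0.950900+0.901900+0.857600+0.818500+0.787500))/(1+1/20) = 1501/2000 ≈ 0.750500
step 7 [7y] swap r/1=941/19282: DF=(1 − 941/19282·(0.950900+0.901900+0.857600+0.818500+0.787500+0.750500))/(1+941/19282) = 7177/10000 ≈ 0.717700

1 1 9509/10000
2 2 9019/10000
3 3 536/625
4 4 1637/2000
5 5 63/80
6 6 1501/2000
7 7 7177/10000
s(6y) = (1/(1501/2000) − 1)/(6) = 499/9006 ≈ 5.5408%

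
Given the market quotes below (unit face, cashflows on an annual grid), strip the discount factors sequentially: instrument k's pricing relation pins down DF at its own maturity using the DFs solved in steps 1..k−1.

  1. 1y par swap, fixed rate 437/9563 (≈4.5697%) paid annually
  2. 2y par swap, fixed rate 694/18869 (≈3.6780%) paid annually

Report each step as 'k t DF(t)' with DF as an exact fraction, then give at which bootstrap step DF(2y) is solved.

1 1 9563/10000
2 2 4653/5000
DF(2y) is solved at step 2

step 1 [1y] swap r/1=437/9563: DF=(1 − 437/9563·(0))/(1+437/9563) = 9563/10000 ≈ 0.956300
step 2 [2y] swap r/1=694/18869: DF=(1 − 694/18869·(0.956300))/(1+694/18869) = 4653/5000 ≈ 0.930600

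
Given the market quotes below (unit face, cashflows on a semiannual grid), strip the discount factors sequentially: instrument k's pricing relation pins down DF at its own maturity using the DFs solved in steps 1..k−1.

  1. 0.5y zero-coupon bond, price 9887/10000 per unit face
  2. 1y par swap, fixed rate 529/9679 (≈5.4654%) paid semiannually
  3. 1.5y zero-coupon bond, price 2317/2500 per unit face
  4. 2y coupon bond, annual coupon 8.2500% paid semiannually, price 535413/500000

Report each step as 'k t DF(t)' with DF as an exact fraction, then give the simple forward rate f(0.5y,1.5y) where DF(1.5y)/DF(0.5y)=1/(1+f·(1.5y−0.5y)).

1 1/2 9887/10000
2 1 9471/10000
3 3/2 2317/2500
4 2 183/200
f(0.5y,1.5y) = ((9887/10000)/(2317/2500) − 1)/(1) = 619/9268 ≈ 6.6789%

step 1 [0.5y] zero: DF = P = 9887/10000 ≈ 0.988700
step 2 [1y] swap r/2=529/19358: DF=(1 − 529/19358·(0.988700))/(1+529/19358) = 9471/10000 ≈ 0.947100
step 3 [1.5y] zero: DF = P = 2317/2500 ≈ 0.926800
step 4 [2y] bond c/2=33/800: DF=(535413/500000 − 33/800·(0.988700+0.947100+0.926800))/(1+33/800) = 183/200 ≈ 0.915000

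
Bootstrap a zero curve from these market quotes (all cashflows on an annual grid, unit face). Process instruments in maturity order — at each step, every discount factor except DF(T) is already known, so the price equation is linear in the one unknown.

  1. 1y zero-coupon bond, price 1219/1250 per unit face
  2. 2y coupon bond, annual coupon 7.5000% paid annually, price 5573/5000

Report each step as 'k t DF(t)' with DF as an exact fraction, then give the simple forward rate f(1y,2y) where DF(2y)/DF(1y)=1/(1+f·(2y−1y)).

1 1 1219/1250
2 2 1211/1250
f(1y,2y) = ((1219/1250)/(1211/1250) − 1)/(1) = 8/1211 ≈ 0.6606%

step 1 [1y] zero: DF = P = 1219/1250 ≈ 0.975200
step 2 [2y] bond c/1=3/40: DF=(5573/5000 − 3/40·(0.975200))/(1+3/40) = 1211/1250 ≈ 0.968800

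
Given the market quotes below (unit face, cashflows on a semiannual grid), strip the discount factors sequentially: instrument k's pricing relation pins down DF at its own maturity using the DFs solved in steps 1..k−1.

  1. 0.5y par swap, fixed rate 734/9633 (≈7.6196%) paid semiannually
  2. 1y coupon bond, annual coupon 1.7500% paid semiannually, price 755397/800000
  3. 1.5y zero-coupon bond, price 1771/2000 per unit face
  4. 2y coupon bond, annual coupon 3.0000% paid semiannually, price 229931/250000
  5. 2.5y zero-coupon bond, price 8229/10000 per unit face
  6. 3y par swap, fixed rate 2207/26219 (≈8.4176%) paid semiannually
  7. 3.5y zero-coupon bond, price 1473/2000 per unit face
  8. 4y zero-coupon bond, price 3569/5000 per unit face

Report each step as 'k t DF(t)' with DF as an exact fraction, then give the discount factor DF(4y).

1 1/2 9633/10000
2 1 9277/10000
3 3/2 1771/2000
4 2 8651/10000
5 5/2 8229/10000
6 3 7793/10000
7 7/2 1473/2000
8 4 3569/5000
DF(4y) = 3569/5000 ≈ 0.713800

step 1 [0.5y] swap r/2=367/9633: DF=(1 − 367/9633·(0))/(1+367/9633) = 9633/10000 ≈ 0.963300
step 2 [1y] bond c/2=7/800: DF=(755397/800000 − 7/800·(0.963300))/(1+7/800) = 9277/10000 ≈ 0.927700
step 3 [1.5y] zero: DF = P = 1771/2000 ≈ 0.885500
step 4 [2y] bond c/2=3/200: DF=(229931/250000 − 3/200·(0.963300+0.927700+0.885500))/(1+3/200) = 8651/10000 ≈ 0.865100
step 5 [2.5y] zero: DF = P = 8229/10000 ≈ 0.822900
step 6 [3y] swap r/2=2207/52438: DF=(1 − 2207/52438·(0.963300+0.927700+0.885500+0.865100+0.822900))/(1+2207/52438) = 7793/10000 ≈ 0.779300
step 7 [3.5y] zero: DF = P = 1473/2000 ≈ 0.736500
step 8 [4y] zero: DF = P = 3569/5000 ≈ 0.713800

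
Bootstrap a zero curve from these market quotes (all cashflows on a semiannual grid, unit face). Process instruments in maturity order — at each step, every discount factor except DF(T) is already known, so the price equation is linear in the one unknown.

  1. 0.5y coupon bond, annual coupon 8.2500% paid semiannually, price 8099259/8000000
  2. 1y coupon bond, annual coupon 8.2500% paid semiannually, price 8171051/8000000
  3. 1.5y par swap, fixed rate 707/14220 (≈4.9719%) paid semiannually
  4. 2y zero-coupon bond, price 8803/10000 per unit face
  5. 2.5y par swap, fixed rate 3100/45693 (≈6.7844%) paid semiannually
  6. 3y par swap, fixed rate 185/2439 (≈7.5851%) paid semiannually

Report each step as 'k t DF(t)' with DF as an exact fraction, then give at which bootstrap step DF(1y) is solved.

1 1/2 9723/10000
2 1 589/625
3 3/2 9293/10000
4 2 8803/10000
5 5/2 169/200
6 3 1593/2000
DF(1y) is solved at step 2

step 1 [0.5y] bond c/2=33/800: DF=(8099259/8000000 − 33/800·(0))/(1+33/800) = 9723/10000 ≈ 0.972300
step 2 [1y] bond c/2=33/800: DF=(8171051/8000000 − 33/800·(0.972300))/(1+33/800) = 589/625 ≈ 0.942400
step 3 [1.5y] swap r/2=707/28440: DF=(1 − 707/28440·(0.972300+0.942400))/(1+707/28440) = 9293/10000 ≈ 0.929300
step 4 [2y] zero: DF = P = 8803/10000 ≈ 0.880300
step 5 [2.5y] swap r/2=1550/45693: DF=(1 − 1550/45693·(0.972300+0.942400+0.929300+0.880300))/(1+1550/45693) = 169/200 ≈ 0.845000
step 6 [3y] swap r/2=185/4878: DF=(1 − 185/4878·(0.972300+0.942400+0.929300+0.880300+0.845000))/(1+185/4878) = 1593/2000 ≈ 0.796500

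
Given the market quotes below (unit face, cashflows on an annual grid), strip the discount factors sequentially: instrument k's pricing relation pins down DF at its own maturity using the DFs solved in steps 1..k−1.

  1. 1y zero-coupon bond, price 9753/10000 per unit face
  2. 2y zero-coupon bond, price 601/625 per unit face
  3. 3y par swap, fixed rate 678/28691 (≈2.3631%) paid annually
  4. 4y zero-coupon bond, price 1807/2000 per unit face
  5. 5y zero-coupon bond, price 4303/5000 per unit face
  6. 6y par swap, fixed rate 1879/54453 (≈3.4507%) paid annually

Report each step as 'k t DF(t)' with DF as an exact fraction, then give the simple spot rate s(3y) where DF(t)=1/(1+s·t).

step 1 [1y] zero: DF = P = 9753/10000 ≈ 0.975300
step 2 [2y] zero: DF = P = 601/625 ≈ 0.961600
step 3 [3y] swap r/1=678/28691: DF=(1 − 678/28691·(0.975300+0.961600))/(1+678/28691) = 4661/5000 ≈ 0.932200
step 4 [4y] zero: DF = P = 1807/2000 ≈ 0.903500
step 5 [5y] zero: DF = P = 4303/5000 ≈ 0.860600
step 6 [6y] swap r/1=1879/54453: DF=(1 − 1879/54453·(0.975300+0.961600+0.932200+0.903500+0.860600))/(1+1879/54453) = 8121/10000 ≈ 0.812100

1 1 9753/10000
2 2 601/625
3 3 4661/5000
4 4 1807/2000
5 5 4303/5000
6 6 8121/10000
s(3y) = (1/(4661/5000) − 1)/(3) = 113/4661 ≈ 2.4244%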